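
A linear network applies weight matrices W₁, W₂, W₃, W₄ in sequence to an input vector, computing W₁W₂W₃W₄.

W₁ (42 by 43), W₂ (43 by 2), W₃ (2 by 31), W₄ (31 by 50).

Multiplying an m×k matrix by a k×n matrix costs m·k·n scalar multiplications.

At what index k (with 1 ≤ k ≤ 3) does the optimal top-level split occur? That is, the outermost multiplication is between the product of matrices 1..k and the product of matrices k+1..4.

Adjacent pairs: W₁W₂ = 42·43·2 = 3612; W₂W₃ = 43·2·31 = 2666; W₃W₄ = 2·31·50 = 3100.
Length 3: W₁..W₃: k=1: 0+2666+42·43·31=58652; k=2: 3612+0+42·2·31=6216 → min 6216 | W₂..W₄: k=2: 0+3100+43·2·50=7400; k=3: 2666+0+43·31·50=69316 → min 7400.
Top-level splits: k=1: (W₁..W₁)·(W₂..W₄) → 0+7400+42·43·50 = 97700; k=2: (W₁..W₂)·(W₃..W₄) → 3612+3100+42·2·50 = 10912; k=3: (W₁..W₃)·(W₄..W₄) → 6216+0+42·31·50 = 71316.
Best split is after W₂, i.e. k = 2.

2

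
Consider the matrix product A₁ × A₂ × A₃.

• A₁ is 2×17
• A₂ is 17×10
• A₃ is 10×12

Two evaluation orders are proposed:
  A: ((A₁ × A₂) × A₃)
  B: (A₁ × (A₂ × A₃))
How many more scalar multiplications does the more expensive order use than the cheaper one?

1868

Order A = ((A₁ × A₂) × A₃): (A₁ × A₂): 2×17 by 17×10 → 2×10, cost 2·17·10 = 340; ((A₁ × A₂) × A₃): 2×10 by 10×12 → 2×12, cost 2·10·12 = 240; cumulative 580. Total 580.
Order B = (A₁ × (A₂ × A₃)): (A₂ × A₃): 17×10 by 10×12 → 17×12, cost 17·10·12 = 2040; (A₁ × (A₂ × A₃)): 2×17 by 17×12 → 2×12, cost 2·17·12 = 408; cumulative 2448. Total 2448.
Difference: |580 − 2448| = 1868.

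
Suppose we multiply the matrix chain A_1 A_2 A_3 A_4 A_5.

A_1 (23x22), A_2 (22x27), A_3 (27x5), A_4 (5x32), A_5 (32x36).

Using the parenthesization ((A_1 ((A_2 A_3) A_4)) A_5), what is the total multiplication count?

49178

(A_2 A_3): 22×27 by 27×5 → 22×5, cost 22·27·5 = 2970
((A_2 A_3) A_4): 22×5 by 5×32 → 22×32, cost 22·5·32 = 3520; cumulative 6490
(A_1 ((A_2 A_3) A_4)): 23×22 by 22×32 → 23×32, cost 23·22·32 = 16192; cumulative 22682
((A_1 ((A_2 A_3) A_4)) A_5): 23×32 by 32×36 → 23×36, cost 23·32·36 = 26496; cumulative 49178
Total: 49178 scalar multiplications.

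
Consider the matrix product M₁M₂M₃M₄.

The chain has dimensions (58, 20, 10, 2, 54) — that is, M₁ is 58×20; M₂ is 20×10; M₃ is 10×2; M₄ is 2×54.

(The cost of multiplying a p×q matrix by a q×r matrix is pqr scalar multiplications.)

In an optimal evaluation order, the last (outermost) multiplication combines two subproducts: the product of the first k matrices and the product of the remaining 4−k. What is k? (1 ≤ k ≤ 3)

3

Adjacent pairs: M₁M₂ = 58·20·10 = 11600; M₂M₃ = 20·10·2 = 400; M₃M₄ = 10·2·54 = 1080.
Length 3: M₁..M₃: k=1: 0+400+58·20·2=2720; k=2: 11600+0+58·10·2=12760 → min 2720 | M₂..M₄: k=2: 0+1080+20·10·54=11880; k=3: 400+0+20·2·54=2560 → min 2560.
Top-level splits: k=1: (M₁..M₁)·(M₂..M₄) → 0+2560+58·20·54 = 65200; k=2: (M₁..M₂)·(M₃..M₄) → 11600+1080+58·10·54 = 44000; k=3: (M₁..M₃)·(M₄..M₄) → 2720+0+58·2·54 = 8984.
Best split is after M₃, i.e. k = 3.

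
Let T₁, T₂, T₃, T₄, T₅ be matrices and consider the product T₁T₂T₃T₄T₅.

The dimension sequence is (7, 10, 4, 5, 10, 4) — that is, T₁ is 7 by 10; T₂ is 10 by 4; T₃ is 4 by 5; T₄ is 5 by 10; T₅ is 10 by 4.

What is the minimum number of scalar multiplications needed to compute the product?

672

Adjacent pairs: T₁T₂ = 7·10·4 = 280; T₂T₃ = 10·4·5 = 200; T₃T₄ = 4·5·10 = 200; T₄T₅ = 5·10·4 = 200.
Length 3: T₁..T₃: k=1: 0+200+7·10·5=550; k=2: 280+0+7·4·5=420 → min 420 | T₂..T₄: k=2: 0+200+10·4·10=600; k=3: 200+0+10·5·10=700 → min 600 | T₃..T₅: k=3: 0+200+4·5·4=280; k=4: 200+0+4·10·4=360 → min 280.
Length 4: T₁..T₄: k=1: 0+600+7·10·10=1300; k=2: 280+200+7·4·10=760; k=3: 420+0+7·5·10=770 → min 760 | T₂..T₅: k=2: 0+280+10·4·4=440; k=3: 200+200+10·5·4=600; k=4: 600+0+10·10·4=1000 → min 440.
Length 5: T₁..T₅: k=1: 0+440+7·10·4=720; k=2: 280+280+7·4·4=672; k=3: 420+200+7·5·4=760; k=4: 760+0+7·10·4=1040 → min 672.
Optimal order: ((T₁T₂)(T₃(T₄T₅))) with cost 672.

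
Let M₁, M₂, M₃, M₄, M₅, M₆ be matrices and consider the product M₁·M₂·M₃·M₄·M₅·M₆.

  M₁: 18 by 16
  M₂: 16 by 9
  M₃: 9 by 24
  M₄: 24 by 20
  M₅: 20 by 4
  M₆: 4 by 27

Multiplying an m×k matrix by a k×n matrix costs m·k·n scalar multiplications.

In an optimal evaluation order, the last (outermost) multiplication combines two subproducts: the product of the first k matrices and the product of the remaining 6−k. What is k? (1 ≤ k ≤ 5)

Adjacent pairs: M₁M₂ = 18·16·9 = 2592; M₂M₃ = 16·9·24 = 3456; M₃M₄ = 9·24·20 = 4320; M₄M₅ = 24·20·4 = 1920; M₅M₆ = 20·4·27 = 2160.
Length 3: M₁..M₃: k=1: 0+3456+18·16·24=10368; k=2: 2592+0+18·9·24=6480 → min 6480 | M₂..M₄: k=2: 0+4320+16·9·20=7200; k=3: 3456+0+16·24·20=11136 → min 7200 | M₃..M₅: k=3: 0+1920+9·24·4=2784; k=4: 4320+0+9·20·4=5040 → min 2784 | M₄..M₆: k=4: 0+2160+24·20·27=15120; k=5: 1920+0+24·4·27=4512 → min 4512.
Length 4: M₁..M₄: k=1: 0+7200+18·16·20=12960; k=2: 2592+4320+18·9·20=10152; k=3: 6480+0+18·24·20=15120 → min 10152 | M₂..M₅: k=2: 0+2784+16·9·4=3360; k=3: 3456+1920+16·24·4=6912; k=4: 7200+0+16·20·4=8480 → min 3360 | M₃..M₆: k=3: 0+4512+9·24·27=10344; k=4: 4320+2160+9·20·27=11340; k=5: 2784+0+9·4·27=3756 → min 3756.
Length 5: M₁..M₅: k=1: 0+3360+18·16·4=4512; k=2: 2592+2784+18·9·4=6024; k=3: 6480+1920+18·24·4=10128; k=4: 10152+0+18·20·4=11592 → min 4512 | M₂..M₆: k=2: 0+3756+16·9·27=7644; k=3: 3456+4512+16·24·27=18336; k=4: 7200+2160+16·20·27=18000; k=5: 3360+0+16·4·27=5088 → min 5088.
Top-level splits: k=1: (M₁..M₁)·(M₂..M₆) → 0+5088+18·16·27 = 12864; k=2: (M₁..M₂)·(M₃..M₆) → 2592+3756+18·9·27 = 10722; k=3: (M₁..M₃)·(M₄..M₆) → 6480+4512+18·24·27 = 22656; k=4: (M₁..M₄)·(M₅..M₆) → 10152+2160+18·20·27 = 22032; k=5: (M₁..M₅)·(M₆..M₆) → 4512+0+18·4·27 = 6456.
Best split is after M₅, i.e. k = 5.

5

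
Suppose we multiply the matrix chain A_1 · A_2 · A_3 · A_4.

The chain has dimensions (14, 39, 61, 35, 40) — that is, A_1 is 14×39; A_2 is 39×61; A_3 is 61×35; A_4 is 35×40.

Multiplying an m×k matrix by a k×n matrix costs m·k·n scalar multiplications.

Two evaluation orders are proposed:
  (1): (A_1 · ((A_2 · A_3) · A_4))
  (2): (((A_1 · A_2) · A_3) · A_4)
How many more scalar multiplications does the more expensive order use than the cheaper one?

76909

Order (1) = (A_1 · ((A_2 · A_3) · A_4)): (A_2 · A_3): 39×61 by 61×35 → 39×35, cost 39·61·35 = 83265; ((A_2 · A_3) · A_4): 39×35 by 35×40 → 39×40, cost 39·35·40 = 54600; cumulative 137865; (A_1 · ((A_2 · A_3) · A_4)): 14×39 by 39×40 → 14×40, cost 14·39·40 = 21840; cumulative 159705. Total 159705.
Order (2) = (((A_1 · A_2) · A_3) · A_4): (A_1 · A_2): 14×39 by 39×61 → 14×61, cost 14·39·61 = 33306; ((A_1 · A_2) · A_3): 14×61 by 61×35 → 14×35, cost 14·61·35 = 29890; cumulative 63196; (((A_1 · A_2) · A_3) · A_4): 14×35 by 35×40 → 14×40, cost 14·35·40 = 19600; cumulative 82796. Total 82796.
Difference: |159705 − 82796| = 76909.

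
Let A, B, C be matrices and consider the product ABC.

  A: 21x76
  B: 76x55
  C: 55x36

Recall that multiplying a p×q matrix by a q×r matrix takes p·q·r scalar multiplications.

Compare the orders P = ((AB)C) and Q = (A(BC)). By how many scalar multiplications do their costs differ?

78576

Order P = ((AB)C): (AB): 21×76 by 76×55 → 21×55, cost 21·76·55 = 87780; ((AB)C): 21×55 by 55×36 → 21×36, cost 21·55·36 = 41580; cumulative 129360. Total 129360.
Order Q = (A(BC)): (BC): 76×55 by 55×36 → 76×36, cost 76·55·36 = 150480; (A(BC)): 21×76 by 76×36 → 21×36, cost 21·76·36 = 57456; cumulative 207936. Total 207936.
Difference: |129360 − 207936| = 78576.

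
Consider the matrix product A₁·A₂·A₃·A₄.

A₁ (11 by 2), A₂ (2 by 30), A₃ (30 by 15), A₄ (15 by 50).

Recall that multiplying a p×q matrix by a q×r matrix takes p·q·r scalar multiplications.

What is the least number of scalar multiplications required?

Adjacent pairs: A₁A₂ = 11·2·30 = 660; A₂A₃ = 2·30·15 = 900; A₃A₄ = 30·15·50 = 22500.
Length 3: A₁..A₃: k=1: 0+900+11·2·15=1230; k=2: 660+0+11·30·15=5610 → min 1230 | A₂..A₄: k=2: 0+22500+2·30·50=25500; k=3: 900+0+2·15·50=2400 → min 2400.
Length 4: A₁..A₄: k=1: 0+2400+11·2·50=3500; k=2: 660+22500+11·30·50=39660; k=3: 1230+0+11·15·50=9480 → min 3500.
Optimal order: (A₁·((A₂·A₃)·A₄)) with cost 3500.

3500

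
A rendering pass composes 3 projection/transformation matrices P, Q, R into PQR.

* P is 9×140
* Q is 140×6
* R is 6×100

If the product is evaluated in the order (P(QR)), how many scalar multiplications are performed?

(QR): 140×6 by 6×100 → 140×100, cost 140·6·100 = 84000
(P(QR)): 9×140 by 140×100 → 9×100, cost 9·140·100 = 126000; cumulative 210000
Total: 210000 scalar multiplications.

210000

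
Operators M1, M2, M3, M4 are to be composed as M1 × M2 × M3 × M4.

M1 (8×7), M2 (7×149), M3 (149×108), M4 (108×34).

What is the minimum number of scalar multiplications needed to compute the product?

Adjacent pairs: M1M2 = 8·7·149 = 8344; M2M3 = 7·149·108 = 112644; M3M4 = 149·108·34 = 547128.
Length 3: M1..M3: k=1: 0+112644+8·7·108=118692; k=2: 8344+0+8·149·108=137080 → min 118692 | M2..M4: k=2: 0+547128+7·149·34=582590; k=3: 112644+0+7·108·34=138348 → min 138348.
Length 4: M1..M4: k=1: 0+138348+8·7·34=140252; k=2: 8344+547128+8·149·34=596000; k=3: 118692+0+8·108·34=148068 → min 140252.
Optimal order: (M1 × ((M2 × M3) × M4)) with cost 140252.

140252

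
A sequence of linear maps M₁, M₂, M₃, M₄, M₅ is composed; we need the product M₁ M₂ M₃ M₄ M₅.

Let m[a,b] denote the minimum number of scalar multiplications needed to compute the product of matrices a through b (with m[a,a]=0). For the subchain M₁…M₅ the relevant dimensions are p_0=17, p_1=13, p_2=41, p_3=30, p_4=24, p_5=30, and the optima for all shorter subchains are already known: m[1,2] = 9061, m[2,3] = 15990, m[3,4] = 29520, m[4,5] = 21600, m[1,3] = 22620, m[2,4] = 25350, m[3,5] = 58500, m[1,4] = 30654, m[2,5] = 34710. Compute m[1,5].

41340

m[1,5] = min over k∈[1,4] of m[1,k]+m[k+1,5]+p_{0}·p_k·p_{5}.
k=1: 0 + 34710 + 17·13·30 = 41340; k=2: 9061 + 58500 + 17·41·30 = 88471; k=3: 22620 + 21600 + 17·30·30 = 59520; k=4: 30654 + 0 + 17·24·30 = 42894.
Minimum: 41340 at k=1.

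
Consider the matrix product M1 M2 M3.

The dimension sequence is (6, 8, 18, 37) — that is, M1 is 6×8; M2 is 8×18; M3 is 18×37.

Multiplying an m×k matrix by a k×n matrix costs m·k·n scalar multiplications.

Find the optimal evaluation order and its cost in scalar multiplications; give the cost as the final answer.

(M1 (M2 M3)): cost 7104.
((M1 M2) M3): cost 4860.
Optimal: ((M1 M2) M3) with cost 4860.

4860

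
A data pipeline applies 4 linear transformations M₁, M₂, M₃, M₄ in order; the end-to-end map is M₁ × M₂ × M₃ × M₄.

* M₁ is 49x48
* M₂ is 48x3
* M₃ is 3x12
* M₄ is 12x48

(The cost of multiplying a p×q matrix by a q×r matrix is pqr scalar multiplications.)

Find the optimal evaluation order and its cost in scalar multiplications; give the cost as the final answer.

15840

Adjacent pairs: M₁M₂ = 49·48·3 = 7056; M₂M₃ = 48·3·12 = 1728; M₃M₄ = 3·12·48 = 1728.
Length 3: M₁..M₃: k=1: 0+1728+49·48·12=29952; k=2: 7056+0+49·3·12=8820 → min 8820 | M₂..M₄: k=2: 0+1728+48·3·48=8640; k=3: 1728+0+48·12·48=29376 → min 8640.
Length 4: M₁..M₄: k=1: 0+8640+49·48·48=121536; k=2: 7056+1728+49·3·48=15840; k=3: 8820+0+49·12·48=37044 → min 15840.
Optimal parenthesization: ((M₁ × M₂) × (M₃ × M₄)) with cost 15840.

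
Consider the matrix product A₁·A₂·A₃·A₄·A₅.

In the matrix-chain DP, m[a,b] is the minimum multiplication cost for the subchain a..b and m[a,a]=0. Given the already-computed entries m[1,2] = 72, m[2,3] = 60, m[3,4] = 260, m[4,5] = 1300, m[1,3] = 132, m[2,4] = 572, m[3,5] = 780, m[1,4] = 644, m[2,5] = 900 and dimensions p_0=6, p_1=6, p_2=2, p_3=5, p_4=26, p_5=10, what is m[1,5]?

972

m[1,5] = min over k∈[1,4] of m[1,k]+m[k+1,5]+p_{0}·p_k·p_{5}.
k=1: 0 + 900 + 6·6·10 = 1260; k=2: 72 + 780 + 6·2·10 = 972; k=3: 132 + 1300 + 6·5·10 = 1732; k=4: 644 + 0 + 6·26·10 = 2204.
Minimum: 972 at k=2.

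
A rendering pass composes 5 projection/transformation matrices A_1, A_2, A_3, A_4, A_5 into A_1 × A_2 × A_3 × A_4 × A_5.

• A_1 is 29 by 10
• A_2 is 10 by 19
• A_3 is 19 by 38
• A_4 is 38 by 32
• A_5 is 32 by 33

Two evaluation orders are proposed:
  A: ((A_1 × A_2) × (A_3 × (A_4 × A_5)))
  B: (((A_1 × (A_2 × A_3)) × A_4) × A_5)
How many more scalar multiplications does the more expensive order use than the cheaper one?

Order A = ((A_1 × A_2) × (A_3 × (A_4 × A_5))): (A_1 × A_2): 29×10 by 10×19 → 29×19, cost 29·10·19 = 5510; (A_4 × A_5): 38×32 by 32×33 → 38×33, cost 38·32·33 = 40128; (A_3 × (A_4 × A_5)): 19×38 by 38×33 → 19×33, cost 19·38·33 = 23826; cumulative 63954; ((A_1 × A_2) × (A_3 × (A_4 × A_5))): 29×19 by 19×33 → 29×33, cost 29·19·33 = 18183; cumulative 87647. Total 87647.
Order B = (((A_1 × (A_2 × A_3)) × A_4) × A_5): (A_2 × A_3): 10×19 by 19×38 → 10×38, cost 10·19·38 = 7220; (A_1 × (A_2 × A_3)): 29×10 by 10×38 → 29×38, cost 29·10·38 = 11020; cumulative 18240; ((A_1 × (A_2 × A_3)) × A_4): 29×38 by 38×32 → 29×32, cost 29·38·32 = 35264; cumulative 53504; (((A_1 × (A_2 × A_3)) × A_4) × A_5): 29×32 by 32×33 → 29×33, cost 29·32·33 = 30624; cumulative 84128. Total 84128.
Difference: |87647 − 84128| = 3519.

3519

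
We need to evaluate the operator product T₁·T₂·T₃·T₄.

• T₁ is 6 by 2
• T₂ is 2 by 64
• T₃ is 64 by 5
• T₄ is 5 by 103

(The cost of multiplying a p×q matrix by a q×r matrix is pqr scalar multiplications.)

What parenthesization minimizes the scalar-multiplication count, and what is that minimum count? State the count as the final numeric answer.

Adjacent pairs: T₁T₂ = 6·2·64 = 768; T₂T₃ = 2·64·5 = 640; T₃T₄ = 64·5·103 = 32960.
Length 3: T₁..T₃: k=1: 0+640+6·2·5=700; k=2: 768+0+6·64·5=2688 → min 700 | T₂..T₄: k=2: 0+32960+2·64·103=46144; k=3: 640+0+2·5·103=1670 → min 1670.
Length 4: T₁..T₄: k=1: 0+1670+6·2·103=2906; k=2: 768+32960+6·64·103=73280; k=3: 700+0+6·5·103=3790 → min 2906.
Optimal parenthesization: (T₁·((T₂·T₃)·T₄)) with cost 2906.

2906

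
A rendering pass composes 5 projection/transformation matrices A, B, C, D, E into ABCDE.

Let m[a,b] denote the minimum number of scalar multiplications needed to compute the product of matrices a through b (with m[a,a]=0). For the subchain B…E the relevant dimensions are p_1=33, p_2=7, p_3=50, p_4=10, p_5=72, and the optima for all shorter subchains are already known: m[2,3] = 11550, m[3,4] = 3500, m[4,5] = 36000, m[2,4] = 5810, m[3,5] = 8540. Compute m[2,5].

25172

m[2,5] = min over k∈[2,4] of m[2,k]+m[k+1,5]+p_{1}·p_k·p_{5}.
k=2: 0 + 8540 + 33·7·72 = 25172; k=3: 11550 + 36000 + 33·50·72 = 166350; k=4: 5810 + 0 + 33·10·72 = 29570.
Minimum: 25172 at k=2.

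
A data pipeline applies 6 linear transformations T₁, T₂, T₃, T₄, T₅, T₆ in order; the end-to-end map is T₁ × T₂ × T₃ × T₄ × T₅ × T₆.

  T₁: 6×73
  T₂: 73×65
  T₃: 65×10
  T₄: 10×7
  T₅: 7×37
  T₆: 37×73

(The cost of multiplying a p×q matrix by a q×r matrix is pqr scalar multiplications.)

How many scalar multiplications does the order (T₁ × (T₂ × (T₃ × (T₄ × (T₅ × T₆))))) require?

(T₅ × T₆): 7×37 by 37×73 → 7×73, cost 7·37·73 = 18907
(T₄ × (T₅ × T₆)): 10×7 by 7×73 → 10×73, cost 10·7·73 = 5110; cumulative 24017
(T₃ × (T₄ × (T₅ × T₆))): 65×10 by 10×73 → 65×73, cost 65·10·73 = 47450; cumulative 71467
(T₂ × (T₃ × (T₄ × (T₅ × T₆)))): 73×65 by 65×73 → 73×73, cost 73·65·73 = 346385; cumulative 417852
(T₁ × (T₂ × (T₃ × (T₄ × (T₅ × T₆))))): 6×73 by 73×73 → 6×73, cost 6·73·73 = 31974; cumulative 449826
Total: 449826 scalar multiplications.

449826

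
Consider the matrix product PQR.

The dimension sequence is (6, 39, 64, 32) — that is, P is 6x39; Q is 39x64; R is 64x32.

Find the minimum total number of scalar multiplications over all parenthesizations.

27264

Order (P(QR)): (QR): 39×64 by 64×32 → 39×32, cost 39·64·32 = 79872; (P(QR)): 6×39 by 39×32 → 6×32, cost 6·39·32 = 7488; cumulative 87360. Total 87360.
Order ((PQ)R): (PQ): 6×39 by 39×64 → 6×64, cost 6·39·64 = 14976; ((PQ)R): 6×64 by 64×32 → 6×32, cost 6·64·32 = 12288; cumulative 27264. Total 27264.
Minimum: 27264.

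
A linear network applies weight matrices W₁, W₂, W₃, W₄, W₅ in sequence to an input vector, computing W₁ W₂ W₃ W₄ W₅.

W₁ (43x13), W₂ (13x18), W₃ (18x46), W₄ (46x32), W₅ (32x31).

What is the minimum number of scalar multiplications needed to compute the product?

60125

Adjacent pairs: W₁W₂ = 43·13·18 = 10062; W₂W₃ = 13·18·46 = 10764; W₃W₄ = 18·46·32 = 26496; W₄W₅ = 46·32·31 = 45632.
Length 3: W₁..W₃: k=1: 0+10764+43·13·46=36478; k=2: 10062+0+43·18·46=45666 → min 36478 | W₂..W₄: k=2: 0+26496+13·18·32=33984; k=3: 10764+0+13·46·32=29900 → min 29900 | W₃..W₅: k=3: 0+45632+18·46·31=71300; k=4: 26496+0+18·32·31=44352 → min 44352.
Length 4: W₁..W₄: k=1: 0+29900+43·13·32=47788; k=2: 10062+26496+43·18·32=61326; k=3: 36478+0+43·46·32=99774 → min 47788 | W₂..W₅: k=2: 0+44352+13·18·31=51606; k=3: 10764+45632+13·46·31=74934; k=4: 29900+0+13·32·31=42796 → min 42796.
Length 5: W₁..W₅: k=1: 0+42796+43·13·31=60125; k=2: 10062+44352+43·18·31=78408; k=3: 36478+45632+43·46·31=143428; k=4: 47788+0+43·32·31=90444 → min 60125.
Optimal order: (W₁ (((W₂ W₃) W₄) W₅)) with cost 60125.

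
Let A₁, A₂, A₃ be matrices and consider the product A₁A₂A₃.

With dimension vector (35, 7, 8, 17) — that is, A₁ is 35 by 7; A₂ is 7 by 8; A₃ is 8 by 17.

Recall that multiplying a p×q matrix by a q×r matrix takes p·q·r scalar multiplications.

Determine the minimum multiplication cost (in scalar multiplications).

5117

Order (A₁(A₂A₃)): (A₂A₃): 7×8 by 8×17 → 7×17, cost 7·8·17 = 952; (A₁(A₂A₃)): 35×7 by 7×17 → 35×17, cost 35·7·17 = 4165; cumulative 5117. Total 5117.
Order ((A₁A₂)A₃): (A₁A₂): 35×7 by 7×8 → 35×8, cost 35·7·8 = 1960; ((A₁A₂)A₃): 35×8 by 8×17 → 35×17, cost 35·8·17 = 4760; cumulative 6720. Total 6720.
Minimum: 5117.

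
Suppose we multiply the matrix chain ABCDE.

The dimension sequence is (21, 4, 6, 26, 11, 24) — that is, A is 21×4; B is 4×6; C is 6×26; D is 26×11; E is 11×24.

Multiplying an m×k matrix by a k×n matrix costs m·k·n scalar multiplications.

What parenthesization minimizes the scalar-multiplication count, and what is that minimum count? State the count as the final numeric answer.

4840

Adjacent pairs: AB = 21·4·6 = 504; BC = 4·6·26 = 624; CD = 6·26·11 = 1716; DE = 26·11·24 = 6864.
Length 3: A..C: k=1: 0+624+21·4·26=2808; k=2: 504+0+21·6·26=3780 → min 2808 | B..D: k=2: 0+1716+4·6·11=1980; k=3: 624+0+4·26·11=1768 → min 1768 | C..E: k=3: 0+6864+6·26·24=10608; k=4: 1716+0+6·11·24=3300 → min 3300.
Length 4: A..D: k=1: 0+1768+21·4·11=2692; k=2: 504+1716+21·6·11=3606; k=3: 2808+0+21·26·11=8814 → min 2692 | B..E: k=2: 0+3300+4·6·24=3876; k=3: 624+6864+4·26·24=9984; k=4: 1768+0+4·11·24=2824 → min 2824.
Length 5: A..E: k=1: 0+2824+21·4·24=4840; k=2: 504+3300+21·6·24=6828; k=3: 2808+6864+21·26·24=22776; k=4: 2692+0+21·11·24=8236 → min 4840.
Optimal parenthesization: (A(((BC)D)E)) with cost 4840.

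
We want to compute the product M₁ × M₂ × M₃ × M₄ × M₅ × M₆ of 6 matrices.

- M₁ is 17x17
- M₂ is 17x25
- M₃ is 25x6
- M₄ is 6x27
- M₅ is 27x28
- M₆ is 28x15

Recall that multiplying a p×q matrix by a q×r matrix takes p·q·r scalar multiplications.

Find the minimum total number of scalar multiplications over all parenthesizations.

12870

Adjacent pairs: M₁M₂ = 17·17·25 = 7225; M₂M₃ = 17·25·6 = 2550; M₃M₄ = 25·6·27 = 4050; M₄M₅ = 6·27·28 = 4536; M₅M₆ = 27·28·15 = 11340.
Length 3: M₁..M₃: k=1: 0+2550+17·17·6=4284; k=2: 7225+0+17·25·6=9775 → min 4284 | M₂..M₄: k=2: 0+4050+17·25·27=15525; k=3: 2550+0+17·6·27=5304 → min 5304 | M₃..M₅: k=3: 0+4536+25·6·28=8736; k=4: 4050+0+25·27·28=22950 → min 8736 | M₄..M₆: k=4: 0+11340+6·27·15=13770; k=5: 4536+0+6·28·15=7056 → min 7056.
Length 4: M₁..M₄: k=1: 0+5304+17·17·27=13107; k=2: 7225+4050+17·25·27=22750; k=3: 4284+0+17·6·27=7038 → min 7038 | M₂..M₅: k=2: 0+8736+17·25·28=20636; k=3: 2550+4536+17·6·28=9942; k=4: 5304+0+17·27·28=18156 → min 9942 | M₃..M₆: k=3: 0+7056+25·6·15=9306; k=4: 4050+11340+25·27·15=25515; k=5: 8736+0+25·28·15=19236 → min 9306.
Length 5: M₁..M₅: k=1: 0+9942+17·17·28=18034; k=2: 7225+8736+17·25·28=27861; k=3: 4284+4536+17·6·28=11676; k=4: 7038+0+17·27·28=19890 → min 11676 | M₂..M₆: k=2: 0+9306+17·25·15=15681; k=3: 2550+7056+17·6·15=11136; k=4: 5304+11340+17·27·15=23529; k=5: 9942+0+17·28·15=17082 → min 11136.
Length 6: M₁..M₆: k=1: 0+11136+17·17·15=15471; k=2: 7225+9306+17·25·15=22906; k=3: 4284+7056+17·6·15=12870; k=4: 7038+11340+17·27·15=25263; k=5: 11676+0+17·28·15=18816 → min 12870.
Optimal order: ((M₁ × (M₂ × M₃)) × ((M₄ × M₅) × M₆)) with cost 12870.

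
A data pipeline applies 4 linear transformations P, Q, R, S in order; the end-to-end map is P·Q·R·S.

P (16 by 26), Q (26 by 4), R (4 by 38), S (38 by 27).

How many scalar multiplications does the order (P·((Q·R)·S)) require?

41860

(Q·R): 26×4 by 4×38 → 26×38, cost 26·4·38 = 3952
((Q·R)·S): 26×38 by 38×27 → 26×27, cost 26·38·27 = 26676; cumulative 30628
(P·((Q·R)·S)): 16×26 by 26×27 → 16×27, cost 16·26·27 = 11232; cumulative 41860
Total: 41860 scalar multiplications.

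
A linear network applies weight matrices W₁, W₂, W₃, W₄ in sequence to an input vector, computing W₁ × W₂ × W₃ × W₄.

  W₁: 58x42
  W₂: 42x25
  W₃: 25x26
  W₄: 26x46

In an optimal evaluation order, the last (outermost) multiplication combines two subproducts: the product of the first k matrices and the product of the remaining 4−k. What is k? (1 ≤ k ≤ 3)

Adjacent pairs: W₁W₂ = 58·42·25 = 60900; W₂W₃ = 42·25·26 = 27300; W₃W₄ = 25·26·46 = 29900.
Length 3: W₁..W₃: k=1: 0+27300+58·42·26=90636; k=2: 60900+0+58·25·26=98600 → min 90636 | W₂..W₄: k=2: 0+29900+42·25·46=78200; k=3: 27300+0+42·26·46=77532 → min 77532.
Top-level splits: k=1: (W₁..W₁)·(W₂..W₄) → 0+77532+58·42·46 = 189588; k=2: (W₁..W₂)·(W₃..W₄) → 60900+29900+58·25·46 = 157500; k=3: (W₁..W₃)·(W₄..W₄) → 90636+0+58·26·46 = 160004.
Best split is after W₂, i.e. k = 2.

2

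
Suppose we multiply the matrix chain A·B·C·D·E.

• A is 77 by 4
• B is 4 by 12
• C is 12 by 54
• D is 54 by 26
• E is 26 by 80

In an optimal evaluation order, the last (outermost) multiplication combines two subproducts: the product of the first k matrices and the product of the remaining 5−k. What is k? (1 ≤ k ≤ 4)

Adjacent pairs: AB = 77·4·12 = 3696; BC = 4·12·54 = 2592; CD = 12·54·26 = 16848; DE = 54·26·80 = 112320.
Length 3: A..C: k=1: 0+2592+77·4·54=19224; k=2: 3696+0+77·12·54=53592 → min 19224 | B..D: k=2: 0+16848+4·12·26=18096; k=3: 2592+0+4·54·26=8208 → min 8208 | C..E: k=3: 0+112320+12·54·80=164160; k=4: 16848+0+12·26·80=41808 → min 41808.
Length 4: A..D: k=1: 0+8208+77·4·26=16216; k=2: 3696+16848+77·12·26=44568; k=3: 19224+0+77·54·26=127332 → min 16216 | B..E: k=2: 0+41808+4·12·80=45648; k=3: 2592+112320+4·54·80=132192; k=4: 8208+0+4·26·80=16528 → min 16528.
Top-level splits: k=1: (A..A)·(B..E) → 0+16528+77·4·80 = 41168; k=2: (A..B)·(C..E) → 3696+41808+77·12·80 = 119424; k=3: (A..C)·(D..E) → 19224+112320+77·54·80 = 464184; k=4: (A..D)·(E..E) → 16216+0+77·26·80 = 176376.
Best split is after A, i.e. k = 1.

1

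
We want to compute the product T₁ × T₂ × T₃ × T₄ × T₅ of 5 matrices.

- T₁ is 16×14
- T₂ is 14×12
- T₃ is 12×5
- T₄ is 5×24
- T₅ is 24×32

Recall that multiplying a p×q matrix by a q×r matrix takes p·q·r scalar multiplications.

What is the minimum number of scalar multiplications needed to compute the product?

8360

Adjacent pairs: T₁T₂ = 16·14·12 = 2688; T₂T₃ = 14·12·5 = 840; T₃T₄ = 12·5·24 = 1440; T₄T₅ = 5·24·32 = 3840.
Length 3: T₁..T₃: k=1: 0+840+16·14·5=1960; k=2: 2688+0+16·12·5=3648 → min 1960 | T₂..T₄: k=2: 0+1440+14·12·24=5472; k=3: 840+0+14·5·24=2520 → min 2520 | T₃..T₅: k=3: 0+3840+12·5·32=5760; k=4: 1440+0+12·24·32=10656 → min 5760.
Length 4: T₁..T₄: k=1: 0+2520+16·14·24=7896; k=2: 2688+1440+16·12·24=8736; k=3: 1960+0+16·5·24=3880 → min 3880 | T₂..T₅: k=2: 0+5760+14·12·32=11136; k=3: 840+3840+14·5·32=6920; k=4: 2520+0+14·24·32=13272 → min 6920.
Length 5: T₁..T₅: k=1: 0+6920+16·14·32=14088; k=2: 2688+5760+16·12·32=14592; k=3: 1960+3840+16·5·32=8360; k=4: 3880+0+16·24·32=16168 → min 8360.
Optimal order: ((T₁ × (T₂ × T₃)) × (T₄ × T₅)) with cost 8360.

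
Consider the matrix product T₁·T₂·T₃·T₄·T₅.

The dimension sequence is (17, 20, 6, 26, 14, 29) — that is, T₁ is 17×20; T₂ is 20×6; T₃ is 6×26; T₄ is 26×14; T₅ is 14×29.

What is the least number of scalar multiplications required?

Adjacent pairs: T₁T₂ = 17·20·6 = 2040; T₂T₃ = 20·6·26 = 3120; T₃T₄ = 6·26·14 = 2184; T₄T₅ = 26·14·29 = 10556.
Length 3: T₁..T₃: k=1: 0+3120+17·20·26=11960; k=2: 2040+0+17·6·26=4692 → min 4692 | T₂..T₄: k=2: 0+2184+20·6·14=3864; k=3: 3120+0+20·26·14=10400 → min 3864 | T₃..T₅: k=3: 0+10556+6·26·29=15080; k=4: 2184+0+6·14·29=4620 → min 4620.
Length 4: T₁..T₄: k=1: 0+3864+17·20·14=8624; k=2: 2040+2184+17·6·14=5652; k=3: 4692+0+17·26·14=10880 → min 5652 | T₂..T₅: k=2: 0+4620+20·6·29=8100; k=3: 3120+10556+20·26·29=28756; k=4: 3864+0+20·14·29=11984 → min 8100.
Length 5: T₁..T₅: k=1: 0+8100+17·20·29=17960; k=2: 2040+4620+17·6·29=9618; k=3: 4692+10556+17·26·29=28066; k=4: 5652+0+17·14·29=12554 → min 9618.
Optimal order: ((T₁·T₂)·((T₃·T₄)·T₅)) with cost 9618.

9618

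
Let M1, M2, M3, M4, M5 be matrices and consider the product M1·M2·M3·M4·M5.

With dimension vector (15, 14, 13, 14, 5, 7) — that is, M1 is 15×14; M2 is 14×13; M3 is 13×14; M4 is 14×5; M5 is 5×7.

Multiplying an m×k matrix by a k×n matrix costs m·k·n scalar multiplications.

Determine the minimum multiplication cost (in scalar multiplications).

Adjacent pairs: M1M2 = 15·14·13 = 2730; M2M3 = 14·13·14 = 2548; M3M4 = 13·14·5 = 910; M4M5 = 14·5·7 = 490.
Length 3: M1..M3: k=1: 0+2548+15·14·14=5488; k=2: 2730+0+15·13·14=5460 → min 5460 | M2..M4: k=2: 0+910+14·13·5=1820; k=3: 2548+0+14·14·5=3528 → min 1820 | M3..M5: k=3: 0+490+13·14·7=1764; k=4: 910+0+13·5·7=1365 → min 1365.
Length 4: M1..M4: k=1: 0+1820+15·14·5=2870; k=2: 2730+910+15·13·5=4615; k=3: 5460+0+15·14·5=6510 → min 2870 | M2..M5: k=2: 0+1365+14·13·7=2639; k=3: 2548+490+14·14·7=4410; k=4: 1820+0+14·5·7=2310 → min 2310.
Length 5: M1..M5: k=1: 0+2310+15·14·7=3780; k=2: 2730+1365+15·13·7=5460; k=3: 5460+490+15·14·7=7420; k=4: 2870+0+15·5·7=3395 → min 3395.
Optimal order: ((M1·(M2·(M3·M4)))·M5) with cost 3395.

3395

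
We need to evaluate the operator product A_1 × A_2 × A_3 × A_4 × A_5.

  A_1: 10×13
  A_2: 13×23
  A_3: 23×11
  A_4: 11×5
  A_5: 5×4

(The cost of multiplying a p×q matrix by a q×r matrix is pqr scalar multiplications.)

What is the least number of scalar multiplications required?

Adjacent pairs: A_1A_2 = 10·13·23 = 2990; A_2A_3 = 13·23·11 = 3289; A_3A_4 = 23·11·5 = 1265; A_4A_5 = 11·5·4 = 220.
Length 3: A_1..A_3: k=1: 0+3289+10·13·11=4719; k=2: 2990+0+10·23·11=5520 → min 4719 | A_2..A_4: k=2: 0+1265+13·23·5=2760; k=3: 3289+0+13·11·5=4004 → min 2760 | A_3..A_5: k=3: 0+220+23·11·4=1232; k=4: 1265+0+23·5·4=1725 → min 1232.
Length 4: A_1..A_4: k=1: 0+2760+10·13·5=3410; k=2: 2990+1265+10·23·5=5405; k=3: 4719+0+10·11·5=5269 → min 3410 | A_2..A_5: k=2: 0+1232+13·23·4=2428; k=3: 3289+220+13·11·4=4081; k=4: 2760+0+13·5·4=3020 → min 2428.
Length 5: A_1..A_5: k=1: 0+2428+10·13·4=2948; k=2: 2990+1232+10·23·4=5142; k=3: 4719+220+10·11·4=5379; k=4: 3410+0+10·5·4=3610 → min 2948.
Optimal order: (A_1 × (A_2 × (A_3 × (A_4 × A_5)))) with cost 2948.

2948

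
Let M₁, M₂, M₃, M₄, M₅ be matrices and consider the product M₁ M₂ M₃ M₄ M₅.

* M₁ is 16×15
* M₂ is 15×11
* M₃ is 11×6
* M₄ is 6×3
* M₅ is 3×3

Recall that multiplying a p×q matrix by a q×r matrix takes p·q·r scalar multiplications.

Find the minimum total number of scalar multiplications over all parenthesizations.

Adjacent pairs: M₁M₂ = 16·15·11 = 2640; M₂M₃ = 15·11·6 = 990; M₃M₄ = 11·6·3 = 198; M₄M₅ = 6·3·3 = 54.
Length 3: M₁..M₃: k=1: 0+990+16·15·6=2430; k=2: 2640+0+16·11·6=3696 → min 2430 | M₂..M₄: k=2: 0+198+15·11·3=693; k=3: 990+0+15·6·3=1260 → min 693 | M₃..M₅: k=3: 0+54+11·6·3=252; k=4: 198+0+11·3·3=297 → min 252.
Length 4: M₁..M₄: k=1: 0+693+16·15·3=1413; k=2: 2640+198+16·11·3=3366; k=3: 2430+0+16·6·3=2718 → min 1413 | M₂..M₅: k=2: 0+252+15·11·3=747; k=3: 990+54+15·6·3=1314; k=4: 693+0+15·3·3=828 → min 747.
Length 5: M₁..M₅: k=1: 0+747+16·15·3=1467; k=2: 2640+252+16·11·3=3420; k=3: 2430+54+16·6·3=2772; k=4: 1413+0+16·3·3=1557 → min 1467.
Optimal order: (M₁ (M₂ (M₃ (M₄ M₅)))) with cost 1467.

1467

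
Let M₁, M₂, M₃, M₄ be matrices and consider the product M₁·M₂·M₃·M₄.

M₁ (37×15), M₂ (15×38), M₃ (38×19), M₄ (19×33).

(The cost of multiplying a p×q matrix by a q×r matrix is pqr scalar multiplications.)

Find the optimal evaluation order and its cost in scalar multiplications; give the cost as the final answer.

38550

Adjacent pairs: M₁M₂ = 37·15·38 = 21090; M₂M₃ = 15·38·19 = 10830; M₃M₄ = 38·19·33 = 23826.
Length 3: M₁..M₃: k=1: 0+10830+37·15·19=21375; k=2: 21090+0+37·38·19=47804 → min 21375 | M₂..M₄: k=2: 0+23826+15·38·33=42636; k=3: 10830+0+15·19·33=20235 → min 20235.
Length 4: M₁..M₄: k=1: 0+20235+37·15·33=38550; k=2: 21090+23826+37·38·33=91314; k=3: 21375+0+37·19·33=44574 → min 38550.
Optimal parenthesization: (M₁·((M₂·M₃)·M₄)) with cost 38550.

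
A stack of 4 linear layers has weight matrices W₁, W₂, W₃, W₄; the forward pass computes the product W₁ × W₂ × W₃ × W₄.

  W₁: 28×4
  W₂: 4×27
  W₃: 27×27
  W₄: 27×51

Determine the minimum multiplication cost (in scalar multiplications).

14136

Adjacent pairs: W₁W₂ = 28·4·27 = 3024; W₂W₃ = 4·27·27 = 2916; W₃W₄ = 27·27·51 = 37179.
Length 3: W₁..W₃: k=1: 0+2916+28·4·27=5940; k=2: 3024+0+28·27·27=23436 → min 5940 | W₂..W₄: k=2: 0+37179+4·27·51=42687; k=3: 2916+0+4·27·51=8424 → min 8424.
Length 4: W₁..W₄: k=1: 0+8424+28·4·51=14136; k=2: 3024+37179+28·27·51=78759; k=3: 5940+0+28·27·51=44496 → min 14136.
Optimal order: (W₁ × ((W₂ × W₃) × W₄)) with cost 14136.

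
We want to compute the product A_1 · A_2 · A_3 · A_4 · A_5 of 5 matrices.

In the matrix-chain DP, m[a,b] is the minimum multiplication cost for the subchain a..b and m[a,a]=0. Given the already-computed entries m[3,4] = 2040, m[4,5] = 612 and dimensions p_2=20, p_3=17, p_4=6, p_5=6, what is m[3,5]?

2652

m[3,5] = min over k∈[3,4] of m[3,k]+m[k+1,5]+p_{2}·p_k·p_{5}.
k=3: 0 + 612 + 20·17·6 = 2652; k=4: 2040 + 0 + 20·6·6 = 2760.
Minimum: 2652 at k=3.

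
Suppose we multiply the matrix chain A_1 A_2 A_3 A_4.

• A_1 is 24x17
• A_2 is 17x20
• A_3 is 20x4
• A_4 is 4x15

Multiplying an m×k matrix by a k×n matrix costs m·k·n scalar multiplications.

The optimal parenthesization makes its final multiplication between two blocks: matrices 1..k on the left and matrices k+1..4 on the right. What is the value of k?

3

Adjacent pairs: A_1A_2 = 24·17·20 = 8160; A_2A_3 = 17·20·4 = 1360; A_3A_4 = 20·4·15 = 1200.
Length 3: A_1..A_3: k=1: 0+1360+24·17·4=2992; k=2: 8160+0+24·20·4=10080 → min 2992 | A_2..A_4: k=2: 0+1200+17·20·15=6300; k=3: 1360+0+17·4·15=2380 → min 2380.
Top-level splits: k=1: (A_1..A_1)·(A_2..A_4) → 0+2380+24·17·15 = 8500; k=2: (A_1..A_2)·(A_3..A_4) → 8160+1200+24·20·15 = 16560; k=3: (A_1..A_3)·(A_4..A_4) → 2992+0+24·4·15 = 4432.
Best split is after A_3, i.e. k = 3.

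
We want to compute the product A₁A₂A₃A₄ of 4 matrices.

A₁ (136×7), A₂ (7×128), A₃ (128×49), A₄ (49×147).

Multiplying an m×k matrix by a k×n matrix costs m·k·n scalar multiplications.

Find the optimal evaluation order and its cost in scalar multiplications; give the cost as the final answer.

234269

Adjacent pairs: A₁A₂ = 136·7·128 = 121856; A₂A₃ = 7·128·49 = 43904; A₃A₄ = 128·49·147 = 921984.
Length 3: A₁..A₃: k=1: 0+43904+136·7·49=90552; k=2: 121856+0+136·128·49=974848 → min 90552 | A₂..A₄: k=2: 0+921984+7·128·147=1053696; k=3: 43904+0+7·49·147=94325 → min 94325.
Length 4: A₁..A₄: k=1: 0+94325+136·7·147=234269; k=2: 121856+921984+136·128·147=3602816; k=3: 90552+0+136·49·147=1070160 → min 234269.
Optimal parenthesization: (A₁((A₂A₃)A₄)) with cost 234269.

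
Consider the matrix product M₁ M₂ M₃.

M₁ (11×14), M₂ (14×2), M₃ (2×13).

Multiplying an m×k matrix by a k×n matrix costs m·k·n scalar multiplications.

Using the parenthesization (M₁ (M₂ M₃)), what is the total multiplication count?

2366

(M₂ M₃): 14×2 by 2×13 → 14×13, cost 14·2·13 = 364
(M₁ (M₂ M₃)): 11×14 by 14×13 → 11×13, cost 11·14·13 = 2002; cumulative 2366
Total: 2366 scalar multiplications.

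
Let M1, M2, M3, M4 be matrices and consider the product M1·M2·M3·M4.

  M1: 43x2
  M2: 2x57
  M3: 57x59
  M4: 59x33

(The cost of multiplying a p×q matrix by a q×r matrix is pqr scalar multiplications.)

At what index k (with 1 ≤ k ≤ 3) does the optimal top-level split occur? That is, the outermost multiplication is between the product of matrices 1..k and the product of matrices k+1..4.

1

Adjacent pairs: M1M2 = 43·2·57 = 4902; M2M3 = 2·57·59 = 6726; M3M4 = 57·59·33 = 110979.
Length 3: M1..M3: k=1: 0+6726+43·2·59=11800; k=2: 4902+0+43·57·59=149511 → min 11800 | M2..M4: k=2: 0+110979+2·57·33=114741; k=3: 6726+0+2·59·33=10620 → min 10620.
Top-level splits: k=1: (M1..M1)·(M2..M4) → 0+10620+43·2·33 = 13458; k=2: (M1..M2)·(M3..M4) → 4902+110979+43·57·33 = 196764; k=3: (M1..M3)·(M4..M4) → 11800+0+43·59·33 = 95521.
Best split is after M1, i.e. k = 1.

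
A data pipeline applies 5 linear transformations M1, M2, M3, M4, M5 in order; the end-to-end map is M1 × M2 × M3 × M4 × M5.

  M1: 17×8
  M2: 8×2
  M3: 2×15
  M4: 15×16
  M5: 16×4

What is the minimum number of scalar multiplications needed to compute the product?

1016

Adjacent pairs: M1M2 = 17·8·2 = 272; M2M3 = 8·2·15 = 240; M3M4 = 2·15·16 = 480; M4M5 = 15·16·4 = 960.
Length 3: M1..M3: k=1: 0+240+17·8·15=2280; k=2: 272+0+17·2·15=782 → min 782 | M2..M4: k=2: 0+480+8·2·16=736; k=3: 240+0+8·15·16=2160 → min 736 | M3..M5: k=3: 0+960+2·15·4=1080; k=4: 480+0+2·16·4=608 → min 608.
Length 4: M1..M4: k=1: 0+736+17·8·16=2912; k=2: 272+480+17·2·16=1296; k=3: 782+0+17·15·16=4862 → min 1296 | M2..M5: k=2: 0+608+8·2·4=672; k=3: 240+960+8·15·4=1680; k=4: 736+0+8·16·4=1248 → min 672.
Length 5: M1..M5: k=1: 0+672+17·8·4=1216; k=2: 272+608+17·2·4=1016; k=3: 782+960+17·15·4=2762; k=4: 1296+0+17·16·4=2384 → min 1016.
Optimal order: ((M1 × M2) × ((M3 × M4) × M5)) with cost 1016.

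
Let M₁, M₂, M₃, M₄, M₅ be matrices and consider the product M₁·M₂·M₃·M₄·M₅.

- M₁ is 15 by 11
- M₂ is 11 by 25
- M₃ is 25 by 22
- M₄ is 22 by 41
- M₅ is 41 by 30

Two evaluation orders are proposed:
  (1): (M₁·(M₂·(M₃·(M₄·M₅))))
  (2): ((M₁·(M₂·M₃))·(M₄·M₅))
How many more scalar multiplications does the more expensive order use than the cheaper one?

Order (1) = (M₁·(M₂·(M₃·(M₄·M₅)))): (M₄·M₅): 22×41 by 41×30 → 22×30, cost 22·41·30 = 27060; (M₃·(M₄·M₅)): 25×22 by 22×30 → 25×30, cost 25·22·30 = 16500; cumulative 43560; (M₂·(M₃·(M₄·M₅))): 11×25 by 25×30 → 11×30, cost 11·25·30 = 8250; cumulative 51810; (M₁·(M₂·(M₃·(M₄·M₅)))): 15×11 by 11×30 → 15×30, cost 15·11·30 = 4950; cumulative 56760. Total 56760.
Order (2) = ((M₁·(M₂·M₃))·(M₄·M₅)): (M₂·M₃): 11×25 by 25×22 → 11×22, cost 11·25·22 = 6050; (M₁·(M₂·M₃)): 15×11 by 11×22 → 15×22, cost 15·11·22 = 3630; cumulative 9680; (M₄·M₅): 22×41 by 41×30 → 22×30, cost 22·41·30 = 27060; ((M₁·(M₂·M₃))·(M₄·M₅)): 15×22 by 22×30 → 15×30, cost 15·22·30 = 9900; cumulative 46640. Total 46640.
Difference: |56760 − 46640| = 10120.

10120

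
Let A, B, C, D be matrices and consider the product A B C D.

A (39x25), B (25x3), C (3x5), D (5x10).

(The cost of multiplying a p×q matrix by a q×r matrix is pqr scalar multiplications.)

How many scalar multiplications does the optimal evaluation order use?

4245

Adjacent pairs: AB = 39·25·3 = 2925; BC = 25·3·5 = 375; CD = 3·5·10 = 150.
Length 3: A..C: k=1: 0+375+39·25·5=5250; k=2: 2925+0+39·3·5=3510 → min 3510 | B..D: k=2: 0+150+25·3·10=900; k=3: 375+0+25·5·10=1625 → min 900.
Length 4: A..D: k=1: 0+900+39·25·10=10650; k=2: 2925+150+39·3·10=4245; k=3: 3510+0+39·5·10=5460 → min 4245.
Optimal order: ((A B) (C D)) with cost 4245.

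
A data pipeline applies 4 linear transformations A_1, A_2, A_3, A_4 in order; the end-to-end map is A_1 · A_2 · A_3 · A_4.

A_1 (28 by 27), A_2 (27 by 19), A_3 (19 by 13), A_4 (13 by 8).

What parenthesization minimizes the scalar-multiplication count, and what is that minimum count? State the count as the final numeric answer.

12128

Adjacent pairs: A_1A_2 = 28·27·19 = 14364; A_2A_3 = 27·19·13 = 6669; A_3A_4 = 19·13·8 = 1976.
Length 3: A_1..A_3: k=1: 0+6669+28·27·13=16497; k=2: 14364+0+28·19·13=21280 → min 16497 | A_2..A_4: k=2: 0+1976+27·19·8=6080; k=3: 6669+0+27·13·8=9477 → min 6080.
Length 4: A_1..A_4: k=1: 0+6080+28·27·8=12128; k=2: 14364+1976+28·19·8=20596; k=3: 16497+0+28·13·8=19409 → min 12128.
Optimal parenthesization: (A_1 · (A_2 · (A_3 · A_4))) with cost 12128.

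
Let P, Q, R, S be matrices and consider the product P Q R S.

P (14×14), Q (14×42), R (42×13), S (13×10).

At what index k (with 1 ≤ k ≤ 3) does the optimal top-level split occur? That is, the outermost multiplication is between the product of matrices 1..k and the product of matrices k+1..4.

1

Adjacent pairs: PQ = 14·14·42 = 8232; QR = 14·42·13 = 7644; RS = 42·13·10 = 5460.
Length 3: P..R: k=1: 0+7644+14·14·13=10192; k=2: 8232+0+14·42·13=15876 → min 10192 | Q..S: k=2: 0+5460+14·42·10=11340; k=3: 7644+0+14·13·10=9464 → min 9464.
Top-level splits: k=1: (P..P)·(Q..S) → 0+9464+14·14·10 = 11424; k=2: (P..Q)·(R..S) → 8232+5460+14·42·10 = 19572; k=3: (P..R)·(S..S) → 10192+0+14·13·10 = 12012.
Best split is after P, i.e. k = 1.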